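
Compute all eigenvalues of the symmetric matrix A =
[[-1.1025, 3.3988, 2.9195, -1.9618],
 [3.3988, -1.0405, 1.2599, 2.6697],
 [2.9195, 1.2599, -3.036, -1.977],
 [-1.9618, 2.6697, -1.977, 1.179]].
sigma(A) ≈ {-6, -5, 3, 4}

A is real symmetric, so its spectrum consists of real eigenvalues. Expanding the characteristic polynomial of the displayed matrix gives
  det(λ I - A) = p(λ) = λ^4 + (4)λ^3 + (-35)λ^2 + (-78)λ + (359.9972).
Solving p(λ) = 0 yields eigenvalues ≈ -6, -5, 3, 4. (A is shown rounded to 4 decimals, so these recover the underlying integer eigenvalues to within that precision.)
Verification: the trace of A = -4 equals the sum of eigenvalues -4, and det(A) ≈ 359.9972 matches the eigenvalue product 360.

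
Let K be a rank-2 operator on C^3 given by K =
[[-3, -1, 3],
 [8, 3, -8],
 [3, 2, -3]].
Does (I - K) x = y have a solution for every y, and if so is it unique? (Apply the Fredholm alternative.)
(I - K) is invertible (det(I - K) = 10 ≠ 0), so for every y in C^3 the equation (I - K) x = y has a unique solution.

K has rank 2 and factors as K = U V^T = u1 v1^T + u2 v2^T with u1 = (0, -1, -3), v1 = (1, 0, -1), u2 = (1, -3, -2), v2 = (-3, -1, 3) (multiplying out reproduces the displayed K). The nonzero eigenvalues of U V^T coincide with those of the 2 x 2 matrix G = V^T U = [[v1·u1, v1·u2], [v2·u1, v2·u2]] = [[3, 3], [-8, -6]], and by the Sylvester determinant identity det(I_3 - U V^T) = det(I_2 - V^T U) = det([[-2, -3], [8, 7]]) = (-2)(7) - (-3)(8) = 10. (Direct check: I - K =
[[4, 1, -3],
 [-8, -2, 8],
 [-3, -2, 4]]
has determinant 10.) The finite-dimensional Fredholm alternative says: either (I - K) is invertible, or ker(I - K) ≠ {0} and then range(I - K) = ker((I - K)^*)^⊥, with dim ker(I - K) = dim ker((I - K)^*). Since det(I - K) ≠ 0, 1 is not an eigenvalue of K and ker(I - K) = {0}, so we are in the first case: for every y there is a unique x = (I - K)^(-1) y. (Explicitly, by the Woodbury identity, (I - U V^T)^(-1) = I + U (I_2 - G)^(-1) V^T.)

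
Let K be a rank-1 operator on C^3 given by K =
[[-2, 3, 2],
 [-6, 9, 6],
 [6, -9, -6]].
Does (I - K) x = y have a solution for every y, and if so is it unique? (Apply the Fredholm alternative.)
(I - K) is singular (det(I - K) = 0, i.e. 1 ∈ sigma(K)). (I - K) x = y is solvable iff y ⊥ ker((I - K)^*) = span{(-2, 3, 2)}, i.e. iff -2y_1 + 3y_2 + 2y_3 = 0. When solvable, the solutions are x = y + c·(1, 3, -3), c arbitrary (ker(I - K) = span{(1, 3, -3)}, dimension 1).

K has rank 1, so it is an outer product K = u v^T: every row of K is a multiple of one row vector. Reading off the entries, u = (1, 3, -3) and v = (-2, 3, 2) (row i of K equals u_i·v^T). A rank-one matrix u v^T satisfies K u = u (v·u) and kills the (2)-dimensional subspace v^⊥, so its characteristic polynomial is lambda^2 (lambda - v·u) with v·u = tr K = 1. Hence the eigenvalues of I - K are 1 (multiplicity 2) and 1 - (1) = 0, so det(I - K) = 0. (Direct check: I - K =
[[3, -3, -2],
 [6, -8, -6],
 [-6, 9, 7]]
has determinant 0.) So 1 is an eigenvalue of K and (I - K) is not invertible. The finite-dimensional Fredholm alternative says: either (I - K) is invertible, or ker(I - K) ≠ {0} and then range(I - K) = ker((I - K)^*)^⊥, with dim ker(I - K) = dim ker((I - K)^*). We are in the second case, so we need both kernels. Kernel of I - K: (I - K) u = u - u (v·u) = u - u = 0, so ker(I - K) = span{u} = span{(1, 3, -3)} (it is exactly 1-dimensional because rank(I - K) = 2). Kernel of the adjoint: K is real, so (I - K)^* = I - K^T = I - v u^T, and (I - v u^T) v = v - v (u·v) = 0; hence ker((I - K)^*) = span{v} = span{(-2, 3, 2)}. Therefore (I - K) x = y is solvable iff <y, v> = 0, i.e. iff -2y_1 + 3y_2 + 2y_3 = 0. When this holds, K y = u (v·y) = 0, so (I - K) y = y and x = y is a particular solution; the full solution set is the line x = y + c·u = y + c·(1, 3, -3), c ∈ C.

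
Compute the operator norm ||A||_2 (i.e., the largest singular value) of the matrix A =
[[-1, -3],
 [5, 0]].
||A||_2 = sqrt((35 + sqrt(325))/2) ≈ 5.1492 (= sqrt(largest eigenvalue of A^T A))

||A||_2 = sigma_max(A) = sqrt(lambda_max(A^T A)). Form the symmetric matrix M = A^T A =
[[26, 3],
 [3, 9]].
Its characteristic polynomial (trace, determinant of M give the coefficients) is
  p(λ) = det(λ I - M) = λ^2 - 35λ + 225.
For λ^2 - 35λ + 225 the discriminant is 325. It is nonnegative but not a perfect square, so the roots are real and irrational: λ = (35 ± sqrt(325))/2 ≈ 26.5139, 8.4861.
So the eigenvalues of A^T A are ≈ 8.4861, 26.5139 (all ≥ 0, as they must be for A^T A). The largest is λ_max = (35 + sqrt(325))/2 ≈ 26.5139, hence ||A||_2 = sqrt(λ_max) = sqrt((35 + sqrt(325))/2) ≈ 5.1492.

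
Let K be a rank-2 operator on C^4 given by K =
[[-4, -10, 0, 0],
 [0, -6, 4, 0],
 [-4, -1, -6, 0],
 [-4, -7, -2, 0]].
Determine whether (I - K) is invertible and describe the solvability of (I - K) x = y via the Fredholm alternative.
(I - K) is invertible (det(I - K) = 105 ≠ 0), so for every y in C^4 the equation (I - K) x = y has a unique solution.

K has rank 2 and factors as K = U V^T = u1 v1^T + u2 v2^T with u1 = (2, 2, -1, 1), v1 = (0, -3, 2, 0), u2 = (-2, 0, -2, -2), v2 = (2, 2, 2, 0) (multiplying out reproduces the displayed K). The nonzero eigenvalues of U V^T coincide with those of the 2 x 2 matrix G = V^T U = [[v1·u1, v1·u2], [v2·u1, v2·u2]] = [[-8, -4], [6, -8]], and by the Sylvester determinant identity det(I_4 - U V^T) = det(I_2 - V^T U) = det([[9, 4], [-6, 9]]) = (9)(9) - (4)(-6) = 105. (Direct check: I - K =
[[5, 10, 0, 0],
 [0, 7, -4, 0],
 [4, 1, 7, 0],
 [4, 7, 2, 1]]
has determinant 105.) The finite-dimensional Fredholm alternative says: either (I - K) is invertible, or ker(I - K) ≠ {0} and then range(I - K) = ker((I - K)^*)^⊥, with dim ker(I - K) = dim ker((I - K)^*). Since det(I - K) ≠ 0, 1 is not an eigenvalue of K and ker(I - K) = {0}, so we are in the first case: for every y there is a unique x = (I - K)^(-1) y. (Explicitly, by the Woodbury identity, (I - U V^T)^(-1) = I + U (I_2 - G)^(-1) V^T.)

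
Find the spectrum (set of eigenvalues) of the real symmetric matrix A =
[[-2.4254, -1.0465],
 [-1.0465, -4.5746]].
sigma(A) ≈ {-5, -2}

A is real symmetric, so its spectrum consists of real eigenvalues. Expanding the characteristic polynomial of the displayed matrix gives
  det(λ I - A) = p(λ) = λ^2 + (7)λ + (10).
Solving p(λ) = 0 yields eigenvalues ≈ -5, -2. (A is shown rounded to 4 decimals, so these recover the underlying integer eigenvalues to within that precision.)
Verification: the trace of A = -7 equals the sum of eigenvalues -7, and det(A) ≈ 10.0001 matches the eigenvalue product 10.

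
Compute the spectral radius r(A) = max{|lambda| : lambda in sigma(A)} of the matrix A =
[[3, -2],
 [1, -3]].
r(A) = sqrt(28)/2 ≈ 2.6458

The eigenvalues of A are the roots of its characteristic polynomial. With M = A (coefficients from the trace and determinant):
  p(λ) = det(λ I - M) = λ^2 - 7.
For λ^2 - 7 the discriminant is 28. It is nonnegative but not a perfect square, so the roots are real and irrational: λ = ± sqrt(28)/2 ≈ 2.6458, -2.6458.
Thus the eigenvalues (to 4 decimals) are 2.6458 (modulus 2.6458); -2.6458 (modulus 2.6458). The spectral radius is the largest modulus: r(A) = sqrt(28)/2 ≈ 2.6458. (Cross-check: r(A) ≤ ||A||_2 ≈ 4.5414; equality holds whenever A is normal, though it can also hold for some non-normal A.)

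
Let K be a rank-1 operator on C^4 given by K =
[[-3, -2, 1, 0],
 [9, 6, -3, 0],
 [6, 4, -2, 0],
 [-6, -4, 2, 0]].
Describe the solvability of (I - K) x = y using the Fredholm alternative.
(I - K) is singular (det(I - K) = 0, i.e. 1 ∈ sigma(K)). (I - K) x = y is solvable iff y ⊥ ker((I - K)^*) = span{(-3, -2, 1, 0)}, i.e. iff -3y_1 - 2y_2 + y_3 = 0. When solvable, the solutions are x = y + c·(1, -3, -2, 2), c arbitrary (ker(I - K) = span{(1, -3, -2, 2)}, dimension 1).

K has rank 1, so it is an outer product K = u v^T: every row of K is a multiple of one row vector. Reading off the entries, u = (1, -3, -2, 2) and v = (-3, -2, 1, 0) (row i of K equals u_i·v^T). A rank-one matrix u v^T satisfies K u = u (v·u) and kills the (3)-dimensional subspace v^⊥, so its characteristic polynomial is lambda^3 (lambda - v·u) with v·u = tr K = 1. Hence the eigenvalues of I - K are 1 (multiplicity 3) and 1 - (1) = 0, so det(I - K) = 0. (Direct check: I - K =
[[4, 2, -1, 0],
 [-9, -5, 3, 0],
 [-6, -4, 3, 0],
 [6, 4, -2, 1]]
has determinant 0.) So 1 is an eigenvalue of K and (I - K) is not invertible. The finite-dimensional Fredholm alternative says: either (I - K) is invertible, or ker(I - K) ≠ {0} and then range(I - K) = ker((I - K)^*)^⊥, with dim ker(I - K) = dim ker((I - K)^*). We are in the second case, so we need both kernels. Kernel of I - K: (I - K) u = u - u (v·u) = u - u = 0, so ker(I - K) = span{u} = span{(1, -3, -2, 2)} (it is exactly 1-dimensional because rank(I - K) = 3). Kernel of the adjoint: K is real, so (I - K)^* = I - K^T = I - v u^T, and (I - v u^T) v = v - v (u·v) = 0; hence ker((I - K)^*) = span{v} = span{(-3, -2, 1, 0)}. Therefore (I - K) x = y is solvable iff <y, v> = 0, i.e. iff -3y_1 - 2y_2 + y_3 = 0. When this holds, K y = u (v·y) = 0, so (I - K) y = y and x = y is a particular solution; the full solution set is the line x = y + c·u = y + c·(1, -3, -2, 2), c ∈ C.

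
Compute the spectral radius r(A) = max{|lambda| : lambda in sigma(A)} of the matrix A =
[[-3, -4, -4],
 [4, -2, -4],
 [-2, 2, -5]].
r(A) = 7

The eigenvalues of A are the roots of its characteristic polynomial. With M = A (coefficients from the trace, the sum of principal 2x2 minors, and det A):
  p(λ) = det(λ I - M) = λ^3 + 10λ^2 + 47λ + 182.
By the rational root theorem any rational root is an integer divisor of 182. Testing λ = -7: p(-7) = -343 + 490 - 329 + 182 = 0, so λ = -7 is a root. Dividing out (λ + 7) leaves p(λ) = (λ + 7)(λ^2 + 3λ + 26). For λ^2 + 3λ + 26 the discriminant is -95. It is negative, so the roots are the complex-conjugate pair λ = -3/2 ± (sqrt(95)/2) i ≈ -1.5 ± 4.8734i. For a conjugate pair the product of the roots equals the constant term, so |λ|^2 = 26 and |λ| = sqrt(26) ≈ 5.099.
Thus the eigenvalues (to 4 decimals) are -1.5 ± 4.8734i (modulus 5.099); -7 (modulus 7). The spectral radius is the largest modulus: r(A) = 7. (Cross-check: r(A) ≤ ||A||_2 ≈ 7.9418; equality holds whenever A is normal, though it can also hold for some non-normal A.)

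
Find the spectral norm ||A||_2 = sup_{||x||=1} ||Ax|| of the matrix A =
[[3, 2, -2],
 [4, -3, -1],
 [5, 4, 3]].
||A||_2 ≈ 7.683 (= sqrt(largest eigenvalue of A^T A))

||A||_2 = sigma_max(A) = sqrt(lambda_max(A^T A)). Form the symmetric matrix M = A^T A =
[[50, 14, 5],
 [14, 29, 11],
 [5, 11, 14]].
Its characteristic polynomial (trace, sum of principal 2x2 minors, determinant of M give the coefficients) is
  p(λ) = det(λ I - M) = λ^3 - 93λ^2 + 2214λ - 12321.
No integer candidate from the rational root theorem (±divisors of 12321) is a root, so the roots are irrational. The cubic discriminant is Δ = 909141489 > 0, so there are three distinct real roots. p(8) = -49 and p(9) = 801 have opposite signs, so a root lies in (8, 9); Newton's method refines it to λ ≈ 8.0536. p(25) = 529 and p(26) = -49 have opposite signs, so a root lies in (25, 26); Newton's method refines it to λ ≈ 25.9173. p(59) = -49 and p(60) = 1719 have opposite signs, so a root lies in (59, 60); Newton's method refines it to λ ≈ 59.0291. Check (Vieta): the three roots sum to 93, matching tr M = 93.
So the eigenvalues of A^T A are ≈ 8.0536, 25.9173, 59.0291 (all ≥ 0, as they must be for A^T A). The largest is λ_max ≈ 59.0291, hence ||A||_2 = sqrt(λ_max) ≈ 7.683.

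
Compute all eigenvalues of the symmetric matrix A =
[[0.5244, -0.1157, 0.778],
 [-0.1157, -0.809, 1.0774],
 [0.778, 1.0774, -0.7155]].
sigma(A) ≈ {-2, 0, 1}

A is real symmetric, so its spectrum consists of real eigenvalues. Expanding the characteristic polynomial of the displayed matrix gives
  det(λ I - A) = p(λ) = λ^3 + (1)λ^2 + (-2)λ + (0).
Solving p(λ) = 0 yields eigenvalues ≈ -2, 0, 1. (A is shown rounded to 4 decimals, so these recover the underlying integer eigenvalues to within that precision.)
Verification: the trace of A = -1 equals the sum of eigenvalues -1, and det(A) ≈ 0.0001 matches the eigenvalue product 0.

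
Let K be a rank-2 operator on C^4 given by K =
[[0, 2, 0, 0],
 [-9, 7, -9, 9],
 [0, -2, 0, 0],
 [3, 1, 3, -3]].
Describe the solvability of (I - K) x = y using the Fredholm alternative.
(I - K) is invertible (det(I - K) = -33 ≠ 0), so for every y in C^4 the equation (I - K) x = y has a unique solution.

K has rank 2 and factors as K = U V^T = u1 v1^T + u2 v2^T with u1 = (0, 3, 0, -1), v1 = (-3, 3, -3, 3), u2 = (-1, 1, 1, -2), v2 = (0, -2, 0, 0) (multiplying out reproduces the displayed K). The nonzero eigenvalues of U V^T coincide with those of the 2 x 2 matrix G = V^T U = [[v1·u1, v1·u2], [v2·u1, v2·u2]] = [[6, -3], [-6, -2]], and by the Sylvester determinant identity det(I_4 - U V^T) = det(I_2 - V^T U) = det([[-5, 3], [6, 3]]) = (-5)(3) - (3)(6) = -33. (Direct check: I - K =
[[1, -2, 0, 0],
 [9, -6, 9, -9],
 [0, 2, 1, 0],
 [-3, -1, -3, 4]]
has determinant -33.) The finite-dimensional Fredholm alternative says: either (I - K) is invertible, or ker(I - K) ≠ {0} and then range(I - K) = ker((I - K)^*)^⊥, with dim ker(I - K) = dim ker((I - K)^*). Since det(I - K) ≠ 0, 1 is not an eigenvalue of K and ker(I - K) = {0}, so we are in the first case: for every y there is a unique x = (I - K)^(-1) y. (Explicitly, by the Woodbury identity, (I - U V^T)^(-1) = I + U (I_2 - G)^(-1) V^T.)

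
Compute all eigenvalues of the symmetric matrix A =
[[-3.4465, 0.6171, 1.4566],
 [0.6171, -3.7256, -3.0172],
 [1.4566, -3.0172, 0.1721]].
sigma(A) ≈ {-6, -3, 2}

A is real symmetric, so its spectrum consists of real eigenvalues. Expanding the characteristic polynomial of the displayed matrix gives
  det(λ I - A) = p(λ) = λ^3 + (7)λ^2 + (0)λ + (-36).
Solving p(λ) = 0 yields eigenvalues ≈ -6, -3, 2. (A is shown rounded to 4 decimals, so these recover the underlying integer eigenvalues to within that precision.)
Verification: the trace of A = -7 equals the sum of eigenvalues -7, and det(A) ≈ 35.9999 matches the eigenvalue product 36.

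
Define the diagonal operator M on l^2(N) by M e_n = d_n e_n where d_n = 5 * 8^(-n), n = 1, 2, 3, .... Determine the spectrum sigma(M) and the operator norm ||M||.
sigma(M) = {5 * 8^(-n) : n ≥ 1} ∪ {0}; ||M|| = 5/8

A bounded diagonal operator on l^2 with diagonal entries d_n has spectrum equal to the closure of {d_n : n ≥ 1}: every d_n is an eigenvalue (with eigenvector e_n), so {d_n} ⊂ sigma(M); the spectrum is closed, so its closure is too; and for lambda not in the closure, (M - lambda I) has bounded inverse (the diagonal entries 1/(d_n - lambda) are bounded). For our sequence d_n = 5 * 8^(-n), n = 1, 2, 3, ...:
  - {d_n} = {5 * 8^(-n) : n ≥ 1}; the only limit point is 0
  - closure = {5 * 8^(-n) : n ≥ 1} ∪ {0}
For the norm: a diagonal operator has ||M|| = sup_n |d_n|. Here d_n = 5 * 8^(-n) is positive and decreasing, so sup_n |d_n| = d_1 = 5/8. So ||M|| = 5/8.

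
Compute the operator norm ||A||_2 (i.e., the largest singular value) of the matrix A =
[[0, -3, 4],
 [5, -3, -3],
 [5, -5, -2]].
||A||_2 ≈ 9.7457 (= sqrt(largest eigenvalue of A^T A))

||A||_2 = sigma_max(A) = sqrt(lambda_max(A^T A)). Form the symmetric matrix M = A^T A =
[[50, -40, -25],
 [-40, 43, 7],
 [-25, 7, 29]].
Its characteristic polynomial (trace, sum of principal 2x2 minors, determinant of M give the coefficients) is
  p(λ) = det(λ I - M) = λ^3 - 122λ^2 + 2573λ - 625.
No integer candidate from the rational root theorem (±divisors of 625) is a root, so the roots are irrational. The cubic discriminant is Δ = 29381826393 > 0, so there are three distinct real roots. p(0) = -625 and p(1) = 1827 have opposite signs, so a root lies in (0, 1); Newton's method refines it to λ ≈ 0.2458. p(26) = 1377 and p(27) = -409 have opposite signs, so a root lies in (26, 27); Newton's method refines it to λ ≈ 26.7751. p(94) = -6171 and p(95) = 135 have opposite signs, so a root lies in (94, 95); Newton's method refines it to λ ≈ 94.9791. Check (Vieta): the three roots sum to 122, matching tr M = 122.
So the eigenvalues of A^T A are ≈ 0.2458, 26.7751, 94.9791 (all ≥ 0, as they must be for A^T A). The largest is λ_max ≈ 94.9791, hence ||A||_2 = sqrt(λ_max) ≈ 9.7457.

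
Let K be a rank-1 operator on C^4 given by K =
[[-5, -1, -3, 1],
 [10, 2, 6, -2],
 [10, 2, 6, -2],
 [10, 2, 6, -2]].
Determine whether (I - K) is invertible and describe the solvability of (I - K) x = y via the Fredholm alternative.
(I - K) is singular (det(I - K) = 0, i.e. 1 ∈ sigma(K)). (I - K) x = y is solvable iff y ⊥ ker((I - K)^*) = span{(-5, -1, -3, 1)}, i.e. iff -5y_1 - y_2 - 3y_3 + y_4 = 0. When solvable, the solutions are x = y + c·(1, -2, -2, -2), c arbitrary (ker(I - K) = span{(1, -2, -2, -2)}, dimension 1).

K has rank 1, so it is an outer product K = u v^T: every row of K is a multiple of one row vector. Reading off the entries, u = (1, -2, -2, -2) and v = (-5, -1, -3, 1) (row i of K equals u_i·v^T). A rank-one matrix u v^T satisfies K u = u (v·u) and kills the (3)-dimensional subspace v^⊥, so its characteristic polynomial is lambda^3 (lambda - v·u) with v·u = tr K = 1. Hence the eigenvalues of I - K are 1 (multiplicity 3) and 1 - (1) = 0, so det(I - K) = 0. (Direct check: I - K =
[[6, 1, 3, -1],
 [-10, -1, -6, 2],
 [-10, -2, -5, 2],
 [-10, -2, -6, 3]]
has determinant 0.) So 1 is an eigenvalue of K and (I - K) is not invertible. The finite-dimensional Fredholm alternative says: either (I - K) is invertible, or ker(I - K) ≠ {0} and then range(I - K) = ker((I - K)^*)^⊥, with dim ker(I - K) = dim ker((I - K)^*). We are in the second case, so we need both kernels. Kernel of I - K: (I - K) u = u - u (v·u) = u - u = 0, so ker(I - K) = span{u} = span{(1, -2, -2, -2)} (it is exactly 1-dimensional because rank(I - K) = 3). Kernel of the adjoint: K is real, so (I - K)^* = I - K^T = I - v u^T, and (I - v u^T) v = v - v (u·v) = 0; hence ker((I - K)^*) = span{v} = span{(-5, -1, -3, 1)}. Therefore (I - K) x = y is solvable iff <y, v> = 0, i.e. iff -5y_1 - y_2 - 3y_3 + y_4 = 0. When this holds, K y = u (v·y) = 0, so (I - K) y = y and x = y is a particular solution; the full solution set is the line x = y + c·u = y + c·(1, -2, -2, -2), c ∈ C.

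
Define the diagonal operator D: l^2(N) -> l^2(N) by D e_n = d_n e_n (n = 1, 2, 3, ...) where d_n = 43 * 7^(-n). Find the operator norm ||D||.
||D|| = 43/7 (attained at n = 1)

For D diagonal, ||D|| = sup_n |d_n|. The sequence d_n = 43 * 7^(-n) is positive and strictly decreasing (ratio 7^(-1) < 1), so the supremum is d_1 = 43/7. Hence ||D|| = 43/7.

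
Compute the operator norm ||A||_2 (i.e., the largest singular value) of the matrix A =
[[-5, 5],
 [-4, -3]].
||A||_2 = sqrt((75 + sqrt(725))/2) ≈ 7.1388 (= sqrt(largest eigenvalue of A^T A))

||A||_2 = sigma_max(A) = sqrt(lambda_max(A^T A)). Form the symmetric matrix M = A^T A =
[[41, -13],
 [-13, 34]].
Its characteristic polynomial (trace, determinant of M give the coefficients) is
  p(λ) = det(λ I - M) = λ^2 - 75λ + 1225.
For λ^2 - 75λ + 1225 the discriminant is 725. It is nonnegative but not a perfect square, so the roots are real and irrational: λ = (75 ± sqrt(725))/2 ≈ 50.9629, 24.0371.
So the eigenvalues of A^T A are ≈ 24.0371, 50.9629 (all ≥ 0, as they must be for A^T A). The largest is λ_max = (75 + sqrt(725))/2 ≈ 50.9629, hence ||A||_2 = sqrt(λ_max) = sqrt((75 + sqrt(725))/2) ≈ 7.1388.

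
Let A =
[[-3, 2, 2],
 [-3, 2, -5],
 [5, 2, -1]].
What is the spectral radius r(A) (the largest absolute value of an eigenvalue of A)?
r(A) ≈ 5.5089

The eigenvalues of A are the roots of its characteristic polynomial. With M = A (coefficients from the trace, the sum of principal 2x2 minors, and det A):
  p(λ) = det(λ I - M) = λ^3 + 2λ^2 + λ + 112.
No integer candidate from the rational root theorem (±divisors of 112) is a root, so the roots are irrational. The cubic discriminant is Δ = -338240 < 0, so there is one real root and a complex-conjugate pair. p(-6) = -38 and p(-5) = 32 have opposite signs, so a root lies in (-6, -5); Newton's method refines it to λ ≈ -5.5089. Dividing out (λ - (-5.5089)) leaves approximately λ^2 - 3.5089λ + 20.3306. For λ^2 - 3.5089λ + 20.3306 the discriminant is -69.0096. It is negative, so the remaining roots are the complex-conjugate pair λ ≈ 1.7545 ± 4.1536i. Their product equals the constant term, so |λ|^2 ≈ 20.3306 and |λ| ≈ 4.5089.
Thus the eigenvalues (to 4 decimals) are -5.5089 (modulus 5.5089); 1.7545 ± 4.1536i (modulus 4.5089). The spectral radius is the largest modulus: r(A) ≈ 5.5089. (Cross-check: r(A) ≤ ||A||_2 ≈ 6.6861; equality holds whenever A is normal, though it can also hold for some non-normal A.)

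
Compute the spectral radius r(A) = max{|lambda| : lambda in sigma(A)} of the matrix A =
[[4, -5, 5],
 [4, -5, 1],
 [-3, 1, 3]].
r(A) ≈ 4.4879

The eigenvalues of A are the roots of its characteristic polynomial. With M = A (coefficients from the trace, the sum of principal 2x2 minors, and det A):
  p(λ) = det(λ I - M) = λ^3 - 2λ^2 + 11λ + 44.
No integer candidate from the rational root theorem (±divisors of 44) is a root, so the roots are irrational. The cubic discriminant is Δ = -73128 < 0, so there is one real root and a complex-conjugate pair. p(-3) = -34 and p(-2) = 6 have opposite signs, so a root lies in (-3, -2); Newton's method refines it to λ ≈ -2.1846. Dividing out (λ - (-2.1846)) leaves approximately λ^2 - 4.1846λ + 20.1414. For λ^2 - 4.1846λ + 20.1414 the discriminant is -63.0551. It is negative, so the remaining roots are the complex-conjugate pair λ ≈ 2.0923 ± 3.9704i. Their product equals the constant term, so |λ|^2 ≈ 20.1414 and |λ| ≈ 4.4879.
Thus the eigenvalues (to 4 decimals) are -2.1846 (modulus 2.1846); 2.0923 ± 3.9704i (modulus 4.4879). The spectral radius is the largest modulus: r(A) ≈ 4.4879. (Cross-check: r(A) ≤ ||A||_2 ≈ 10.1382; equality holds whenever A is normal, though it can also hold for some non-normal A.)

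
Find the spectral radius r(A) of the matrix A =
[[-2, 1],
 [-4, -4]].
r(A) = sqrt(12) ≈ 3.4641

The eigenvalues of A are the roots of its characteristic polynomial. With M = A (coefficients from the trace and determinant):
  p(λ) = det(λ I - M) = λ^2 + 6λ + 12.
For λ^2 + 6λ + 12 the discriminant is -12. It is negative, so the roots are the complex-conjugate pair λ = -3 ± (sqrt(12)/2) i ≈ -3 ± 1.7321i. For a conjugate pair the product of the roots equals the constant term, so |λ|^2 = 12 and |λ| = sqrt(12) ≈ 3.4641.
Thus the eigenvalues (to 4 decimals) are -3 ± 1.7321i (modulus 3.4641). The spectral radius is the largest modulus: r(A) = sqrt(12) ≈ 3.4641. (Cross-check: r(A) ≤ ||A||_2 ≈ 5.7079; equality holds whenever A is normal, though it can also hold for some non-normal A.)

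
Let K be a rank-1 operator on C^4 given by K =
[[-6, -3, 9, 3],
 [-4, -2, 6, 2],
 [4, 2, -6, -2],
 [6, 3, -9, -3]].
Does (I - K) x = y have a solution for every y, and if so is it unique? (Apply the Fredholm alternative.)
(I - K) is invertible (det(I - K) = 18 ≠ 0), so for every y in C^4 the equation (I - K) x = y has a unique solution.

K has rank 1, so it is an outer product K = u v^T: every row of K is a multiple of one row vector. Reading off the entries, u = (3, 2, -2, -3) and v = (-2, -1, 3, 1) (row i of K equals u_i·v^T). A rank-one matrix u v^T satisfies K u = u (v·u) and kills the (3)-dimensional subspace v^⊥, so its characteristic polynomial is lambda^3 (lambda - v·u) with v·u = tr K = -17. Hence the eigenvalues of I - K are 1 (multiplicity 3) and 1 - (-17) = 18, so det(I - K) = 18. (Direct check: I - K =
[[7, 3, -9, -3],
 [4, 3, -6, -2],
 [-4, -2, 7, 2],
 [-6, -3, 9, 4]]
has determinant 18.) The finite-dimensional Fredholm alternative says: either (I - K) is invertible, or ker(I - K) ≠ {0} and then range(I - K) = ker((I - K)^*)^⊥, with dim ker(I - K) = dim ker((I - K)^*). Since det(I - K) ≠ 0, 1 is not an eigenvalue of K and ker(I - K) = {0}, so we are in the first case: for every y there is a unique x = (I - K)^(-1) y. Explicitly, by the Sherman–Morrison formula, (I - u v^T)^(-1) = I + u v^T/(1 - v·u), i.e. (I - K)^(-1) = I + K/(18).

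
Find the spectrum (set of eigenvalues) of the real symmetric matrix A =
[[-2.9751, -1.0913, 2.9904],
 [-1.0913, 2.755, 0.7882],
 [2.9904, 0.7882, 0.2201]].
sigma(A) ≈ {-5, 2, 3}

A is real symmetric, so its spectrum consists of real eigenvalues. Expanding the characteristic polynomial of the displayed matrix gives
  det(λ I - A) = p(λ) = λ^3 + (0)λ^2 + (-19)λ + (29.9989).
Solving p(λ) = 0 yields eigenvalues ≈ -5, 2, 3. (A is shown rounded to 4 decimals, so these recover the underlying integer eigenvalues to within that precision.)
Verification: the trace of A = 0 equals the sum of eigenvalues 0, and det(A) ≈ -29.9989 matches the eigenvalue product -30.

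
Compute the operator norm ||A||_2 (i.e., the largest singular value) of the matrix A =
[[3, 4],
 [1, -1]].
||A||_2 = sqrt((27 + sqrt(533))/2) ≈ 5.0043 (= sqrt(largest eigenvalue of A^T A))

||A||_2 = sigma_max(A) = sqrt(lambda_max(A^T A)). Form the symmetric matrix M = A^T A =
[[10, 11],
 [11, 17]].
Its characteristic polynomial (trace, determinant of M give the coefficients) is
  p(λ) = det(λ I - M) = λ^2 - 27λ + 49.
For λ^2 - 27λ + 49 the discriminant is 533. It is nonnegative but not a perfect square, so the roots are real and irrational: λ = (27 ± sqrt(533))/2 ≈ 25.0434, 1.9566.
So the eigenvalues of A^T A are ≈ 1.9566, 25.0434 (all ≥ 0, as they must be for A^T A). The largest is λ_max = (27 + sqrt(533))/2 ≈ 25.0434, hence ||A||_2 = sqrt(λ_max) = sqrt((27 + sqrt(533))/2) ≈ 5.0043.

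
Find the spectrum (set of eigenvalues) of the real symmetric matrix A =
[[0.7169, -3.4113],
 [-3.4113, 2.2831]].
sigma(A) ≈ {-2, 5}

A is real symmetric, so its spectrum consists of real eigenvalues. Expanding the characteristic polynomial of the displayed matrix gives
  det(λ I - A) = p(λ) = λ^2 + (-3)λ + (-10).
Solving p(λ) = 0 yields eigenvalues ≈ -2, 5. (A is shown rounded to 4 decimals, so these recover the underlying integer eigenvalues to within that precision.)
Verification: the trace of A = 3 equals the sum of eigenvalues 3, and det(A) ≈ -10.0002 matches the eigenvalue product -10.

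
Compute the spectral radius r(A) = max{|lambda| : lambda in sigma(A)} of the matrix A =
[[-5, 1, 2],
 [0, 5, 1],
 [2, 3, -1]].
r(A) ≈ 5.8367

The eigenvalues of A are the roots of its characteristic polynomial. With M = A (coefficients from the trace, the sum of principal 2x2 minors, and det A):
  p(λ) = det(λ I - M) = λ^3 + λ^2 - 32λ - 22.
No integer candidate from the rational root theorem (±divisors of 22) is a root, so the roots are irrational. The cubic discriminant is Δ = 131788 > 0, so there are three distinct real roots. p(-6) = -10 and p(-5) = 38 have opposite signs, so a root lies in (-6, -5); Newton's method refines it to λ ≈ -5.8367. p(-1) = 10 and p(0) = -22 have opposite signs, so a root lies in (-1, 0); Newton's method refines it to λ ≈ -0.6829. p(5) = -32 and p(6) = 38 have opposite signs, so a root lies in (5, 6); Newton's method refines it to λ ≈ 5.5196. Check (Vieta): the three roots sum to -1, matching tr M = -1.
Thus the eigenvalues (to 4 decimals) are -5.8367 (modulus 5.8367); -0.6829 (modulus 0.6829); 5.5196 (modulus 5.5196). The spectral radius is the largest modulus: r(A) ≈ 5.8367. (Cross-check: r(A) ≤ ||A||_2 ≈ 5.9781; equality holds whenever A is normal, though it can also hold for some non-normal A.)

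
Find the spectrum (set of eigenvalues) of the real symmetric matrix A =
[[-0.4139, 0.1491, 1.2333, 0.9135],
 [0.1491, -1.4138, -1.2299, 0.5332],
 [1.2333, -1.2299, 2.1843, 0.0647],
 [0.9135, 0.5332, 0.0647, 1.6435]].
sigma(A) ≈ {-2, -1, 2, 3}

A is real symmetric, so its spectrum consists of real eigenvalues. Expanding the characteristic polynomial of the displayed matrix gives
  det(λ I - A) = p(λ) = λ^4 + (-2)λ^3 + (-7)λ^2 + (8)λ + (12).
Solving p(λ) = 0 yields eigenvalues ≈ -2, -1, 2, 3. (A is shown rounded to 4 decimals, so these recover the underlying integer eigenvalues to within that precision.)
Verification: the trace of A = 2 equals the sum of eigenvalues 2, and det(A) ≈ 12.0000 matches the eigenvalue product 12.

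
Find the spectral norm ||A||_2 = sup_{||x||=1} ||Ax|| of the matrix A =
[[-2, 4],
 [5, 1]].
||A||_2 = sqrt((46 + sqrt(180))/2) ≈ 5.4505 (= sqrt(largest eigenvalue of A^T A))

||A||_2 = sigma_max(A) = sqrt(lambda_max(A^T A)). Form the symmetric matrix M = A^T A =
[[29, -3],
 [-3, 17]].
Its characteristic polynomial (trace, determinant of M give the coefficients) is
  p(λ) = det(λ I - M) = λ^2 - 46λ + 484.
For λ^2 - 46λ + 484 the discriminant is 180. It is nonnegative but not a perfect square, so the roots are real and irrational: λ = (46 ± sqrt(180))/2 ≈ 29.7082, 16.2918.
So the eigenvalues of A^T A are ≈ 16.2918, 29.7082 (all ≥ 0, as they must be for A^T A). The largest is λ_max = (46 + sqrt(180))/2 ≈ 29.7082, hence ||A||_2 = sqrt(λ_max) = sqrt((46 + sqrt(180))/2) ≈ 5.4505.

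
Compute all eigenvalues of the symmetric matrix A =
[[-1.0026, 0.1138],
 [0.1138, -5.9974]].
sigma(A) ≈ {-6, -1}

A is real symmetric, so its spectrum consists of real eigenvalues. Expanding the characteristic polynomial of the displayed matrix gives
  det(λ I - A) = p(λ) = λ^2 + (7)λ + (6).
Solving p(λ) = 0 yields eigenvalues ≈ -6, -1. (A is shown rounded to 4 decimals, so these recover the underlying integer eigenvalues to within that precision.)
Verification: the trace of A = -7 equals the sum of eigenvalues -7, and det(A) ≈ 6.0000 matches the eigenvalue product 6.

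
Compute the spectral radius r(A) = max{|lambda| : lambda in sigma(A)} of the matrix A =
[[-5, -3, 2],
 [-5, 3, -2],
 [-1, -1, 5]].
r(A) ≈ 6.408

The eigenvalues of A are the roots of its characteristic polynomial. With M = A (coefficients from the trace, the sum of principal 2x2 minors, and det A):
  p(λ) = det(λ I - M) = λ^3 - 3λ^2 - 40λ + 130.
No integer candidate from the rational root theorem (±divisors of 130) is a root, so the roots are irrational. The cubic discriminant is Δ = 108940 > 0, so there are three distinct real roots. p(-7) = -80 and p(-6) = 46 have opposite signs, so a root lies in (-7, -6); Newton's method refines it to λ ≈ -6.408. p(3) = 10 and p(4) = -14 have opposite signs, so a root lies in (3, 4); Newton's method refines it to λ ≈ 3.3473. p(6) = -2 and p(7) = 46 have opposite signs, so a root lies in (6, 7); Newton's method refines it to λ ≈ 6.0608. Check (Vieta): the three roots sum to 3, matching tr M = 3.
Thus the eigenvalues (to 4 decimals) are -6.408 (modulus 6.408); 3.3473 (modulus 3.3473); 6.0608 (modulus 6.0608). The spectral radius is the largest modulus: r(A) ≈ 6.408. (Cross-check: r(A) ≤ ||A||_2 ≈ 7.3153; equality holds whenever A is normal, though it can also hold for some non-normal A.)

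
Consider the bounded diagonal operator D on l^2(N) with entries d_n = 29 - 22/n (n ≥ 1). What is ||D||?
||D|| = 29

For a diagonal operator on l^2 with entries d_n, ||D|| = sup_n |d_n|. Here d_1 = 7, d_2 = 18, ..., and d_n = 29 - 22/n increases monotonically toward 29. All terms lie in [7, 29), so |d_n| = d_n and the supremum is the limit 29, which is not attained by any individual d_n. Hence ||D|| = 29.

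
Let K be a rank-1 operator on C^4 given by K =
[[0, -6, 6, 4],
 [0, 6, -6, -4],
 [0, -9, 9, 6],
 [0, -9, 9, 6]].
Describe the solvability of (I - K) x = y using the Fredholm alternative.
(I - K) is invertible (det(I - K) = -20 ≠ 0), so for every y in C^4 the equation (I - K) x = y has a unique solution.

K has rank 1, so it is an outer product K = u v^T: every row of K is a multiple of one row vector. Reading off the entries, u = (2, -2, 3, 3) and v = (0, -3, 3, 2) (row i of K equals u_i·v^T). A rank-one matrix u v^T satisfies K u = u (v·u) and kills the (3)-dimensional subspace v^⊥, so its characteristic polynomial is lambda^3 (lambda - v·u) with v·u = tr K = 21. Hence the eigenvalues of I - K are 1 (multiplicity 3) and 1 - (21) = -20, so det(I - K) = -20. (Direct check: I - K =
[[1, 6, -6, -4],
 [0, -5, 6, 4],
 [0, 9, -8, -6],
 [0, 9, -9, -5]]
has determinant -20.) The finite-dimensional Fredholm alternative says: either (I - K) is invertible, or ker(I - K) ≠ {0} and then range(I - K) = ker((I - K)^*)^⊥, with dim ker(I - K) = dim ker((I - K)^*). Since det(I - K) ≠ 0, 1 is not an eigenvalue of K and ker(I - K) = {0}, so we are in the first case: for every y there is a unique x = (I - K)^(-1) y. Explicitly, by the Sherman–Morrison formula, (I - u v^T)^(-1) = I + u v^T/(1 - v·u), i.e. (I - K)^(-1) = I + K/(-20).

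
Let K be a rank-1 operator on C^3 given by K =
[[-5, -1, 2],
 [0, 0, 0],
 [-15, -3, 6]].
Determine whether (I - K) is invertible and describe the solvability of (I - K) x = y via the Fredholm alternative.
(I - K) is singular (det(I - K) = 0, i.e. 1 ∈ sigma(K)). (I - K) x = y is solvable iff y ⊥ ker((I - K)^*) = span{(-5, -1, 2)}, i.e. iff -5y_1 - y_2 + 2y_3 = 0. When solvable, the solutions are x = y + c·(1, 0, 3), c arbitrary (ker(I - K) = span{(1, 0, 3)}, dimension 1).

K has rank 1, so it is an outer product K = u v^T: every row of K is a multiple of one row vector. Reading off the entries, u = (1, 0, 3) and v = (-5, -1, 2) (row i of K equals u_i·v^T). A rank-one matrix u v^T satisfies K u = u (v·u) and kills the (2)-dimensional subspace v^⊥, so its characteristic polynomial is lambda^2 (lambda - v·u) with v·u = tr K = 1. Hence the eigenvalues of I - K are 1 (multiplicity 2) and 1 - (1) = 0, so det(I - K) = 0. (Direct check: I - K =
[[6, 1, -2],
 [0, 1, 0],
 [15, 3, -5]]
has determinant 0.) So 1 is an eigenvalue of K and (I - K) is not invertible. The finite-dimensional Fredholm alternative says: either (I - K) is invertible, or ker(I - K) ≠ {0} and then range(I - K) = ker((I - K)^*)^⊥, with dim ker(I - K) = dim ker((I - K)^*). We are in the second case, so we need both kernels. Kernel of I - K: (I - K) u = u - u (v·u) = u - u = 0, so ker(I - K) = span{u} = span{(1, 0, 3)} (it is exactly 1-dimensional because rank(I - K) = 2). Kernel of the adjoint: K is real, so (I - K)^* = I - K^T = I - v u^T, and (I - v u^T) v = v - v (u·v) = 0; hence ker((I - K)^*) = span{v} = span{(-5, -1, 2)}. Therefore (I - K) x = y is solvable iff <y, v> = 0, i.e. iff -5y_1 - y_2 + 2y_3 = 0. When this holds, K y = u (v·y) = 0, so (I - K) y = y and x = y is a particular solution; the full solution set is the line x = y + c·u = y + c·(1, 0, 3), c ∈ C.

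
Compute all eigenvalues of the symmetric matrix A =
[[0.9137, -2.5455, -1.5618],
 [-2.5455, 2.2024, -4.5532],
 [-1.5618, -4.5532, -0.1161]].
sigma(A) ≈ {-5, 2, 6}

A is real symmetric, so its spectrum consists of real eigenvalues. Expanding the characteristic polynomial of the displayed matrix gives
  det(λ I - A) = p(λ) = λ^3 + (-3)λ^2 + (-28)λ + (60).
Solving p(λ) = 0 yields eigenvalues ≈ -5, 2, 6. (A is shown rounded to 4 decimals, so these recover the underlying integer eigenvalues to within that precision.)
Verification: the trace of A = 3 equals the sum of eigenvalues 3, and det(A) ≈ -59.9990 matches the eigenvalue product -60.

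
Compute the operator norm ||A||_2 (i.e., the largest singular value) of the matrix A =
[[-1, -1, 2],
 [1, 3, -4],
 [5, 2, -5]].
||A||_2 ≈ 8.9369 (= sqrt(largest eigenvalue of A^T A))

||A||_2 = sigma_max(A) = sqrt(lambda_max(A^T A)). Form the symmetric matrix M = A^T A =
[[27, 14, -31],
 [14, 14, -24],
 [-31, -24, 45]].
Its characteristic polynomial (trace, sum of principal 2x2 minors, determinant of M give the coefficients) is
  p(λ) = det(λ I - M) = λ^3 - 86λ^2 + 490λ - 16.
No integer candidate from the rational root theorem (±divisors of 16) is a root, so the roots are irrational. The cubic discriminant is Δ = 1276605424 > 0, so there are three distinct real roots. p(0) = -16 and p(1) = 389 have opposite signs, so a root lies in (0, 1); Newton's method refines it to λ ≈ 0.0328. p(6) = 44 and p(7) = -457 have opposite signs, so a root lies in (6, 7); Newton's method refines it to λ ≈ 6.0998. p(79) = -4993 and p(80) = 784 have opposite signs, so a root lies in (79, 80); Newton's method refines it to λ ≈ 79.8673. Check (Vieta): the three roots sum to 86, matching tr M = 86.
So the eigenvalues of A^T A are ≈ 0.0328, 6.0998, 79.8673 (all ≥ 0, as they must be for A^T A). The largest is λ_max ≈ 79.8673, hence ||A||_2 = sqrt(λ_max) ≈ 8.9369.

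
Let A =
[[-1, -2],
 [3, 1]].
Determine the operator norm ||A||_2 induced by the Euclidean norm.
||A||_2 = sqrt((15 + sqrt(125))/2) ≈ 3.618 (= sqrt(largest eigenvalue of A^T A))

||A||_2 = sigma_max(A) = sqrt(lambda_max(A^T A)). Form the symmetric matrix M = A^T A =
[[10, 5],
 [5, 5]].
Its characteristic polynomial (trace, determinant of M give the coefficients) is
  p(λ) = det(λ I - M) = λ^2 - 15λ + 25.
For λ^2 - 15λ + 25 the discriminant is 125. It is nonnegative but not a perfect square, so the roots are real and irrational: λ = (15 ± sqrt(125))/2 ≈ 13.0902, 1.9098.
So the eigenvalues of A^T A are ≈ 1.9098, 13.0902 (all ≥ 0, as they must be for A^T A). The largest is λ_max = (15 + sqrt(125))/2 ≈ 13.0902, hence ||A||_2 = sqrt(λ_max) = sqrt((15 + sqrt(125))/2) ≈ 3.618.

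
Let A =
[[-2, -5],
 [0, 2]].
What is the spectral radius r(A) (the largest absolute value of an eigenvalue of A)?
r(A) = 2

The eigenvalues of A are the roots of its characteristic polynomial. With M = A (coefficients from the trace and determinant):
  p(λ) = det(λ I - M) = λ^2 - 4.
For λ^2 - 4 the discriminant is 16. It is a perfect square (4^2), so the roots are rational: λ = (0 ± 4)/2 = 2, -2.
Thus the eigenvalues (to 4 decimals) are 2 (modulus 2); -2 (modulus 2). The spectral radius is the largest modulus: r(A) = 2. (Cross-check: r(A) ≤ ||A||_2 ≈ 5.7016; equality holds whenever A is normal, though it can also hold for some non-normal A.)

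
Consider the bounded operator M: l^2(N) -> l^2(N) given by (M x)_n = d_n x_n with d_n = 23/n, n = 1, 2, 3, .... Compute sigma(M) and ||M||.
sigma(M) = {23/n : n ≥ 1} ∪ {0}; ||M|| = 23

A bounded diagonal operator on l^2 with diagonal entries d_n has spectrum equal to the closure of {d_n : n ≥ 1}: every d_n is an eigenvalue (with eigenvector e_n), so {d_n} ⊂ sigma(M); the spectrum is closed, so its closure is too; and for lambda not in the closure, (M - lambda I) has bounded inverse (the diagonal entries 1/(d_n - lambda) are bounded). For our sequence d_n = 23/n, n = 1, 2, 3, ...:
  - {d_n} = {23/n : n ≥ 1}; the only limit point is 0
  - closure = {23/n : n ≥ 1} ∪ {0}
For the norm: a diagonal operator has ||M|| = sup_n |d_n|. Here d_n = 23/n is positive and decreasing, so sup_n |d_n| = d_1 = 23. So ||M|| = 23.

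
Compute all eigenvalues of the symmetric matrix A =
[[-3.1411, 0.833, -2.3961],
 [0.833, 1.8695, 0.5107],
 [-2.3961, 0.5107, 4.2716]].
sigma(A) ≈ {-4, 2, 5}

A is real symmetric, so its spectrum consists of real eigenvalues. Expanding the characteristic polynomial of the displayed matrix gives
  det(λ I - A) = p(λ) = λ^3 + (-3)λ^2 + (-18)λ + (40).
Solving p(λ) = 0 yields eigenvalues ≈ -4, 2, 5. (A is shown rounded to 4 decimals, so these recover the underlying integer eigenvalues to within that precision.)
Verification: the trace of A = 3 equals the sum of eigenvalues 3, and det(A) ≈ -40.0008 matches the eigenvalue product -40.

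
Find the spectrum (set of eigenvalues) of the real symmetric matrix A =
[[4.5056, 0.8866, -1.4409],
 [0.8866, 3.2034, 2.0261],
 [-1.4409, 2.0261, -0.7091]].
sigma(A) ≈ {-2, 4, 5}

A is real symmetric, so its spectrum consists of real eigenvalues. Expanding the characteristic polynomial of the displayed matrix gives
  det(λ I - A) = p(λ) = λ^3 + (-7)λ^2 + (2)λ + (40).
Solving p(λ) = 0 yields eigenvalues ≈ -2, 4, 5. (A is shown rounded to 4 decimals, so these recover the underlying integer eigenvalues to within that precision.)
Verification: the trace of A = 7 equals the sum of eigenvalues 7, and det(A) ≈ -40.0006 matches the eigenvalue product -40.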